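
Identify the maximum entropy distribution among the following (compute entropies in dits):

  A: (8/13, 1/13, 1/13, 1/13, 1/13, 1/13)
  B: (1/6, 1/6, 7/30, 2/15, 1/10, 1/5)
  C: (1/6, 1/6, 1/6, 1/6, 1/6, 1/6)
C

For a discrete distribution over n outcomes, entropy is maximized by the uniform distribution.

Computing entropies:
H(A) = 0.5582 dits
H(B) = 0.7633 dits
H(C) = 0.7782 dits

The uniform distribution (where all probabilities equal 1/6) achieves the maximum entropy of log_10(6) = 0.7782 dits.

Distribution C has the highest entropy.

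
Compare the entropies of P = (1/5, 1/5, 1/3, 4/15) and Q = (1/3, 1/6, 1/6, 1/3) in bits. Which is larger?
P

Computing entropies in bits:
H(P) = 1.9656
H(Q) = 1.9183

Distribution P has higher entropy.

Intuition: The distribution closer to uniform (more spread out) has higher entropy.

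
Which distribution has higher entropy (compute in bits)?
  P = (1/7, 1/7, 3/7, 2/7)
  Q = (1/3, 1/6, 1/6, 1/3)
Q

Computing entropies in bits:
H(P) = 1.8424
H(Q) = 1.9183

Distribution Q has higher entropy.

Intuition: The distribution closer to uniform (more spread out) has higher entropy.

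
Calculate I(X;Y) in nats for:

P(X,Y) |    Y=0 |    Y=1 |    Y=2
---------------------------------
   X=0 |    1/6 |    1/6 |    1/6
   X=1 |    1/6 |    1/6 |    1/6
0.0000 nats

Mutual information: I(X;Y) = H(X) + H(Y) - H(X,Y)

Marginals:
P(X) = (1/2, 1/2), H(X) = 0.6931 nats
P(Y) = (1/3, 1/3, 1/3), H(Y) = 1.0986 nats

Joint entropy: H(X,Y) = 1.7918 nats

I(X;Y) = 0.6931 + 1.0986 - 1.7918 = 0.0000 nats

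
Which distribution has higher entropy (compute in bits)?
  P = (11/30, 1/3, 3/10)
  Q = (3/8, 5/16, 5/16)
P

Computing entropies in bits:
H(P) = 1.5801
H(Q) = 1.5794

Distribution P has higher entropy.

Intuition: The distribution closer to uniform (more spread out) has higher entropy.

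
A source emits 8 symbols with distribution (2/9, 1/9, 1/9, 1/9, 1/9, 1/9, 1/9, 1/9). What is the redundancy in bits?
0.0523 bits

Redundancy measures how far a source is from maximum entropy:
R = H_max - H(X)

Maximum entropy for 8 symbols: H_max = log_2(8) = 3.0000 bits
Actual entropy: H(X) = 2.9477 bits
Redundancy: R = 3.0000 - 2.9477 = 0.0523 bits

This redundancy represents potential for compression: the source could be compressed by 0.0523 bits per symbol.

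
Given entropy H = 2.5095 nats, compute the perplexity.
12.2988

Perplexity is e^H (or exp(H) for natural log).

H = 2.5095 nats
Perplexity = e^2.5095 = 12.2988

Interpretation: The model's uncertainty is equivalent to choosing uniformly among 12.3 options.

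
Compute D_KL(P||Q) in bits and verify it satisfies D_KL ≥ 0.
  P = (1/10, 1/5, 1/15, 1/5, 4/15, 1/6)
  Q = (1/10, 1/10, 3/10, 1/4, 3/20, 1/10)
0.3351 bits

KL divergence satisfies the Gibbs inequality: D_KL(P||Q) ≥ 0 for all distributions P, Q.

D_KL(P||Q) = Σ p(x) log(p(x)/q(x))
Term by term:
  x=0: 1/10 × log_2[(1/10)/(1/10)] = 0.0000
  x=1: 1/5 × log_2[(1/5)/(1/10)] = 0.2000
  x=2: 1/15 × log_2[(1/15)/(3/10)] = -0.1447
  x=3: 1/5 × log_2[(1/5)/(1/4)] = -0.0644
  x=4: 4/15 × log_2[(4/15)/(3/20)] = 0.2214
  x=5: 1/6 × log_2[(1/6)/(1/10)] = 0.1228
D_KL(P||Q) = 0.3351 bits

D_KL(P||Q) = 0.3351 ≥ 0 ✓

This non-negativity is a fundamental property: relative entropy cannot be negative because it measures how different Q is from P.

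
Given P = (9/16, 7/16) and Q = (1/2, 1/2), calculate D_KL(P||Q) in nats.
0.0078 nats

KL divergence: D_KL(P||Q) = Σ p(x) log(p(x)/q(x))

Computing term by term:
  x=0: 9/16 × log_e[(9/16)/(1/2)] = 9/16 × 0.1178 = 0.0663
  x=1: 7/16 × log_e[(7/16)/(1/2)] = 7/16 × -0.1335 = -0.0584

D_KL(P||Q) = 0.0078 nats

Note: KL divergence is always non-negative and equals 0 iff P = Q.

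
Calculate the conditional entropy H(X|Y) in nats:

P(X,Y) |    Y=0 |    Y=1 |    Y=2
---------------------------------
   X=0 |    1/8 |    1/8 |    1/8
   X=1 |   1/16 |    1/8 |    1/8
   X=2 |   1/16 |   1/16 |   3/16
1.0617 nats

Using the chain rule: H(X|Y) = H(X,Y) - H(Y)

First, compute H(X,Y) = 2.1334 nats

Marginal P(Y) = (1/4, 5/16, 7/16)
H(Y) = 1.0717 nats

H(X|Y) = H(X,Y) - H(Y) = 2.1334 - 1.0717 = 1.0617 nats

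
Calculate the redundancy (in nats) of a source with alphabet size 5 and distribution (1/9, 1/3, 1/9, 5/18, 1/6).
0.1005 nats

Redundancy measures how far a source is from maximum entropy:
R = H_max - H(X)

Maximum entropy for 5 symbols: H_max = log_e(5) = 1.6094 nats
Actual entropy: H(X) = 1.5089 nats
Redundancy: R = 1.6094 - 1.5089 = 0.1005 nats

This redundancy represents potential for compression: the source could be compressed by 0.1005 nats per symbol.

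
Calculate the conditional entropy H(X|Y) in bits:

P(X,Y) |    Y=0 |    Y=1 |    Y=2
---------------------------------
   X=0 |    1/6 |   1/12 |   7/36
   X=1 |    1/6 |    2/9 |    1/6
0.9512 bits

Using the chain rule: H(X|Y) = H(X,Y) - H(Y)

First, compute H(X,Y) = 2.5328 bits

Marginal P(Y) = (1/3, 11/36, 13/36)
H(Y) = 1.5816 bits

H(X|Y) = H(X,Y) - H(Y) = 2.5328 - 1.5816 = 0.9512 bits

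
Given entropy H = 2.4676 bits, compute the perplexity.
5.5312

Perplexity is 2^H (or exp(H) for natural log).

H = 2.4676 bits
Perplexity = 2^2.4676 = 5.5312

Interpretation: The model's uncertainty is equivalent to choosing uniformly among 5.5 options.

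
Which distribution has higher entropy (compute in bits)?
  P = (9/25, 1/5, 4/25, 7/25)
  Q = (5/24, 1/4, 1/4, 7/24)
Q

Computing entropies in bits:
H(P) = 1.9322
H(Q) = 1.9899

Distribution Q has higher entropy.

Intuition: The distribution closer to uniform (more spread out) has higher entropy.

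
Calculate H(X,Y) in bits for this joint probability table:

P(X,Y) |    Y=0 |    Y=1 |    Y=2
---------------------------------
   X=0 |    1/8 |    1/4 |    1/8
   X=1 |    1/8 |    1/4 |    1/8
2.5000 bits

Joint entropy is H(X,Y) = -Σ_{x,y} p(x,y) log p(x,y).

Summing over all non-zero entries:
H(X,Y) = -[1/8·log_2(1/8) + 1/4·log_2(1/4) + 1/8·log_2(1/8) + 1/8·log_2(1/8) + 1/4·log_2(1/4) + 1/8·log_2(1/8)]
H(X,Y) = 2.5000 bits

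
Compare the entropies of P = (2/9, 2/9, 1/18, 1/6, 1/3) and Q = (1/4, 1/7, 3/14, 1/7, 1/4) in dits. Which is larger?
Q

Computing entropies in dits:
H(P) = 0.6488
H(Q) = 0.6858

Distribution Q has higher entropy.

Intuition: The distribution closer to uniform (more spread out) has higher entropy.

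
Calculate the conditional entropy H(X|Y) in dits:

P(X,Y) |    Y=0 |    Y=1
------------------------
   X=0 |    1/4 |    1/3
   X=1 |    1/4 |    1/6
0.2887 dits

Using the chain rule: H(X|Y) = H(X,Y) - H(Y)

First, compute H(X,Y) = 0.5898 dits

Marginal P(Y) = (1/2, 1/2)
H(Y) = 0.3010 dits

H(X|Y) = H(X,Y) - H(Y) = 0.5898 - 0.3010 = 0.2887 dits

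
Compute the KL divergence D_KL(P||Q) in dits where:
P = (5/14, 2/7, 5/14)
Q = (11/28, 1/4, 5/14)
0.0018 dits

KL divergence: D_KL(P||Q) = Σ p(x) log(p(x)/q(x))

Computing term by term:
  x=0: 5/14 × log_10[(5/14)/(11/28)] = 5/14 × -0.0414 = -0.0148
  x=1: 2/7 × log_10[(2/7)/(1/4)] = 2/7 × 0.0580 = 0.0166
  x=2: 5/14 × log_10[(5/14)/(5/14)] = 5/14 × 0.0000 = 0.0000

D_KL(P||Q) = 0.0018 dits

Note: KL divergence is always non-negative and equals 0 iff P = Q.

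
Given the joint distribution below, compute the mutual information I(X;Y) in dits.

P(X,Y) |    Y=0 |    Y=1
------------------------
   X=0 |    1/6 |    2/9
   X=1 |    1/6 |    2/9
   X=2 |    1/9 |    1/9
0.0008 dits

Mutual information: I(X;Y) = H(X) + H(Y) - H(X,Y)

Marginals:
P(X) = (7/18, 7/18, 2/9), H(X) = 0.4642 dits
P(Y) = (4/9, 5/9), H(Y) = 0.2983 dits

Joint entropy: H(X,Y) = 0.7618 dits

I(X;Y) = 0.4642 + 0.2983 - 0.7618 = 0.0008 dits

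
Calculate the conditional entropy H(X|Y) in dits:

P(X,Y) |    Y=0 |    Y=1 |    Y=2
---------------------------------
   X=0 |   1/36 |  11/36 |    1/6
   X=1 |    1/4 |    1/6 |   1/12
0.2415 dits

Using the chain rule: H(X|Y) = H(X,Y) - H(Y)

First, compute H(X,Y) = 0.7004 dits

Marginal P(Y) = (5/18, 17/36, 1/4)
H(Y) = 0.4589 dits

H(X|Y) = H(X,Y) - H(Y) = 0.7004 - 0.4589 = 0.2415 dits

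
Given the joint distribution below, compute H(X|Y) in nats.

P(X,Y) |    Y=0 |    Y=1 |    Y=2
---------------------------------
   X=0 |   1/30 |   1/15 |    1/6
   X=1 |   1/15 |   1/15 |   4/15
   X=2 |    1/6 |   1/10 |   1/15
0.9769 nats

Using the chain rule: H(X|Y) = H(X,Y) - H(Y)

First, compute H(X,Y) = 2.0155 nats

Marginal P(Y) = (4/15, 7/30, 1/2)
H(Y) = 1.0386 nats

H(X|Y) = H(X,Y) - H(Y) = 2.0155 - 1.0386 = 0.9769 nats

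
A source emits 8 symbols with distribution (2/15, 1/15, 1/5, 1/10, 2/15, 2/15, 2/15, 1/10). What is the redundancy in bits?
0.0604 bits

Redundancy measures how far a source is from maximum entropy:
R = H_max - H(X)

Maximum entropy for 8 symbols: H_max = log_2(8) = 3.0000 bits
Actual entropy: H(X) = 2.9396 bits
Redundancy: R = 3.0000 - 2.9396 = 0.0604 bits

This redundancy represents potential for compression: the source could be compressed by 0.0604 bits per symbol.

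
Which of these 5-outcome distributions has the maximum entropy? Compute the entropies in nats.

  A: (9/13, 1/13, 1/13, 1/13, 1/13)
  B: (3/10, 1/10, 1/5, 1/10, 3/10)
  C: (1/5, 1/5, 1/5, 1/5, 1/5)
C

For a discrete distribution over n outcomes, entropy is maximized by the uniform distribution.

Computing entropies:
H(A) = 1.0438 nats
H(B) = 1.5048 nats
H(C) = 1.6094 nats

The uniform distribution (where all probabilities equal 1/5) achieves the maximum entropy of log_e(5) = 1.6094 nats.

Distribution C has the highest entropy.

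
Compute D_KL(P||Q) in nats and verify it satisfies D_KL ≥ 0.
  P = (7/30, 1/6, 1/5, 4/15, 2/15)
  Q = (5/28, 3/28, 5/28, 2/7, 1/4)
0.0565 nats

KL divergence satisfies the Gibbs inequality: D_KL(P||Q) ≥ 0 for all distributions P, Q.

D_KL(P||Q) = Σ p(x) log(p(x)/q(x))
Term by term:
  x=0: 7/30 × log_e[(7/30)/(5/28)] = 0.0624
  x=1: 1/6 × log_e[(1/6)/(3/28)] = 0.0736
  x=2: 1/5 × log_e[(1/5)/(5/28)] = 0.0227
  x=3: 4/15 × log_e[(4/15)/(2/7)] = -0.0184
  x=4: 2/15 × log_e[(2/15)/(1/4)] = -0.0838
D_KL(P||Q) = 0.0565 nats

D_KL(P||Q) = 0.0565 ≥ 0 ✓

This non-negativity is a fundamental property: relative entropy cannot be negative because it measures how different Q is from P.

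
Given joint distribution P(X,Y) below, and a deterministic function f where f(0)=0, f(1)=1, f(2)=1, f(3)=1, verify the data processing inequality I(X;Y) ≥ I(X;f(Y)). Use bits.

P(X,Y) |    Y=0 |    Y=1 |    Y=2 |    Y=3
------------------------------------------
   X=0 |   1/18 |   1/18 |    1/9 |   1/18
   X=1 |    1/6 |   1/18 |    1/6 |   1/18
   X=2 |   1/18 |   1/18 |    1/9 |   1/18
I(X;Y) = 0.0321, I(X;f(Y)) = 0.0271, inequality holds: 0.0321 ≥ 0.0271

Data Processing Inequality: For any Markov chain X → Y → Z, we have I(X;Y) ≥ I(X;Z).

Here Z = f(Y) is a deterministic function of Y, forming X → Y → Z.

Original I(X;Y) = 0.0321 bits

After applying f:
P(X,Z) where Z=f(Y):
- P(X,Z=0) = P(X,Y=0)
- P(X,Z=1) = P(X,Y=1) + P(X,Y=2) + P(X,Y=3)

I(X;Z) = I(X;f(Y)) = 0.0271 bits

Verification: 0.0321 ≥ 0.0271 ✓

Information cannot be created by processing; the function f can only lose information about X.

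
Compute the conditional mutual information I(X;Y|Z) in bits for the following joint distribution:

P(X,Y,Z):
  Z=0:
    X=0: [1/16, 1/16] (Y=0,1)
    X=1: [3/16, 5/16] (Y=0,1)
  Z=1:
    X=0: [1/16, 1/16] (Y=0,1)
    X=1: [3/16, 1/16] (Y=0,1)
0.0212 bits

Conditional mutual information: I(X;Y|Z) = H(X|Z) + H(Y|Z) - H(X,Y|Z)

H(Z) = 0.9544
H(X,Z) = 1.7500 → H(X|Z) = 0.7956
H(Y,Z) = 1.9056 → H(Y|Z) = 0.9512
H(X,Y,Z) = 2.6800 → H(X,Y|Z) = 1.7256

I(X;Y|Z) = 0.7956 + 0.9512 - 1.7256 = 0.0212 bits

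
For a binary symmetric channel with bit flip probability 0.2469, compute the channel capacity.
0.1937 bits

For a binary symmetric channel (BSC) with error probability p:
Capacity C = 1 - H(p) bits per symbol

where H(p) = -p log₂(p) - (1-p) log₂(1-p) is the binary entropy function.

H(0.2469) = 0.8063 bits
C = 1 - 0.8063 = 0.1937 bits per symbol

This means we can reliably transmit up to 0.1937 bits of information per channel use.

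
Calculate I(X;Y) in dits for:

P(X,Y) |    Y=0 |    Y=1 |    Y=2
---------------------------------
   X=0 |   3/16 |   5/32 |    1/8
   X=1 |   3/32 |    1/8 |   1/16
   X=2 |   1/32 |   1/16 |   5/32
0.0285 dits

Mutual information: I(X;Y) = H(X) + H(Y) - H(X,Y)

Marginals:
P(X) = (15/32, 9/32, 1/4), H(X) = 0.4597 dits
P(Y) = (5/16, 11/32, 11/32), H(Y) = 0.4767 dits

Joint entropy: H(X,Y) = 0.9079 dits

I(X;Y) = 0.4597 + 0.4767 - 0.9079 = 0.0285 dits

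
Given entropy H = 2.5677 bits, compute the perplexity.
5.9286

Perplexity is 2^H (or exp(H) for natural log).

H = 2.5677 bits
Perplexity = 2^2.5677 = 5.9286

Interpretation: The model's uncertainty is equivalent to choosing uniformly among 5.9 options.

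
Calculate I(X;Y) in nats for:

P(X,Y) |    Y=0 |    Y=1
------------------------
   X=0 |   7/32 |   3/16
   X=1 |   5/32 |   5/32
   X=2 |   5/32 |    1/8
0.0010 nats

Mutual information: I(X;Y) = H(X) + H(Y) - H(X,Y)

Marginals:
P(X) = (13/32, 5/16, 9/32), H(X) = 1.0862 nats
P(Y) = (17/32, 15/32), H(Y) = 0.6912 nats

Joint entropy: H(X,Y) = 1.7764 nats

I(X;Y) = 1.0862 + 0.6912 - 1.7764 = 0.0010 nats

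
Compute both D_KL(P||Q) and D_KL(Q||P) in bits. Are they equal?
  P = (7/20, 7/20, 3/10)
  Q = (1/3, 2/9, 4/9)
D_KL(P||Q) = 0.0839, D_KL(Q||P) = 0.0829

KL divergence is not symmetric: D_KL(P||Q) ≠ D_KL(Q||P) in general.

D_KL(P||Q) = 0.0839 bits
D_KL(Q||P) = 0.0829 bits

No, they are not equal!

This asymmetry is why KL divergence is not a true distance metric.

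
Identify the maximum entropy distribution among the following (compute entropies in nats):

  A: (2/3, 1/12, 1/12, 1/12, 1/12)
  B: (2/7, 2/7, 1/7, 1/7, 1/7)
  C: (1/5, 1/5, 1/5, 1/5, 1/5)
C

For a discrete distribution over n outcomes, entropy is maximized by the uniform distribution.

Computing entropies:
H(A) = 1.0986 nats
H(B) = 1.5498 nats
H(C) = 1.6094 nats

The uniform distribution (where all probabilities equal 1/5) achieves the maximum entropy of log_e(5) = 1.6094 nats.

Distribution C has the highest entropy.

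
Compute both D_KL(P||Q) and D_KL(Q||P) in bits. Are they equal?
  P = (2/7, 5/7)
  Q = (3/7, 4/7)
D_KL(P||Q) = 0.0628, D_KL(Q||P) = 0.0667

KL divergence is not symmetric: D_KL(P||Q) ≠ D_KL(Q||P) in general.

D_KL(P||Q) = 0.0628 bits
D_KL(Q||P) = 0.0667 bits

No, they are not equal!

This asymmetry is why KL divergence is not a true distance metric.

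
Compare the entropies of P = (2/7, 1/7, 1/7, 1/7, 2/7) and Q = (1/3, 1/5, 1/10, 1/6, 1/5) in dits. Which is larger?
P

Computing entropies in dits:
H(P) = 0.6731
H(Q) = 0.6683

Distribution P has higher entropy.

Intuition: The distribution closer to uniform (more spread out) has higher entropy.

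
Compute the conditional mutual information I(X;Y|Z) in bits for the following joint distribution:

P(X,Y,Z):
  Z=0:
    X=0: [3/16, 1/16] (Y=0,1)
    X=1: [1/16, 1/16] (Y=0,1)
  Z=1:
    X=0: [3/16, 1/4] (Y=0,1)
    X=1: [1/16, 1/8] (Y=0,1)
0.0202 bits

Conditional mutual information: I(X;Y|Z) = H(X|Z) + H(Y|Z) - H(X,Y|Z)

H(Z) = 0.9544
H(X,Z) = 1.8496 → H(X|Z) = 0.8952
H(Y,Z) = 1.9056 → H(Y|Z) = 0.9512
H(X,Y,Z) = 2.7806 → H(X,Y|Z) = 1.8262

I(X;Y|Z) = 0.8952 + 0.9512 - 1.8262 = 0.0202 bits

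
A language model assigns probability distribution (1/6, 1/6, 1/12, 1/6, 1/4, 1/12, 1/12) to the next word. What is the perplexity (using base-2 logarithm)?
6.4474

Perplexity is 2^H (or exp(H) for natural log).

First, H = -Σ p log p = 2.6887 bits
Perplexity = 2^2.6887 = 6.4474

Interpretation: The model's uncertainty is equivalent to choosing uniformly among 6.4 options.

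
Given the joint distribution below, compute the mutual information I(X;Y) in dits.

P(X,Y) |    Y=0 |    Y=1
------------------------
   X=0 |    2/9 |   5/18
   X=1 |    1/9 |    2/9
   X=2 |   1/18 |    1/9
0.0028 dits

Mutual information: I(X;Y) = H(X) + H(Y) - H(X,Y)

Marginals:
P(X) = (1/2, 1/3, 1/6), H(X) = 0.4392 dits
P(Y) = (7/18, 11/18), H(Y) = 0.2902 dits

Joint entropy: H(X,Y) = 0.7266 dits

I(X;Y) = 0.4392 + 0.2902 - 0.7266 = 0.0028 dits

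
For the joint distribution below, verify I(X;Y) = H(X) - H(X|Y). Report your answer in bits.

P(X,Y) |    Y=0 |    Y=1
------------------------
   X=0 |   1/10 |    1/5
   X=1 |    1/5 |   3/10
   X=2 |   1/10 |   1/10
I(X;Y) = 0.0100 bits

Mutual information has multiple equivalent forms:
- I(X;Y) = H(X) - H(X|Y)
- I(X;Y) = H(Y) - H(Y|X)
- I(X;Y) = H(X) + H(Y) - H(X,Y)

Computing all quantities:
H(X) = 1.4855, H(Y) = 0.9710, H(X,Y) = 2.4464
H(X|Y) = 1.4755, H(Y|X) = 0.9610

Verification:
H(X) - H(X|Y) = 1.4855 - 1.4755 = 0.0100
H(Y) - H(Y|X) = 0.9710 - 0.9610 = 0.0100
H(X) + H(Y) - H(X,Y) = 1.4855 + 0.9710 - 2.4464 = 0.0100

All forms give I(X;Y) = 0.0100 bits. ✓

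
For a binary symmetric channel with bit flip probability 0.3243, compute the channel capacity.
0.0910 bits

For a binary symmetric channel (BSC) with error probability p:
Capacity C = 1 - H(p) bits per symbol

where H(p) = -p log₂(p) - (1-p) log₂(1-p) is the binary entropy function.

H(0.3243) = 0.9090 bits
C = 1 - 0.9090 = 0.0910 bits per symbol

This means we can reliably transmit up to 0.0910 bits of information per channel use.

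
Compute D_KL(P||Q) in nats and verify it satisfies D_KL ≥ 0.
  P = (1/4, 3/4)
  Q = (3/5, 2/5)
0.2526 nats

KL divergence satisfies the Gibbs inequality: D_KL(P||Q) ≥ 0 for all distributions P, Q.

D_KL(P||Q) = Σ p(x) log(p(x)/q(x))
Term by term:
  x=0: 1/4 × log_e[(1/4)/(3/5)] = -0.2189
  x=1: 3/4 × log_e[(3/4)/(2/5)] = 0.4715
D_KL(P||Q) = 0.2526 nats

D_KL(P||Q) = 0.2526 ≥ 0 ✓

This non-negativity is a fundamental property: relative entropy cannot be negative because it measures how different Q is from P.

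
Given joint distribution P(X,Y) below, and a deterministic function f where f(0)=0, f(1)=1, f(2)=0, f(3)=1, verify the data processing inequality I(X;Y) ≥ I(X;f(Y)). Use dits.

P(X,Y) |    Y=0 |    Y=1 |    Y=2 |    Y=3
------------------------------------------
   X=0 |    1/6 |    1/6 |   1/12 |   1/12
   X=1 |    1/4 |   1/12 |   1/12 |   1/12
I(X;Y) = 0.0098, I(X;f(Y)) = 0.0062, inequality holds: 0.0098 ≥ 0.0062

Data Processing Inequality: For any Markov chain X → Y → Z, we have I(X;Y) ≥ I(X;Z).

Here Z = f(Y) is a deterministic function of Y, forming X → Y → Z.

Original I(X;Y) = 0.0098 dits

After applying f:
P(X,Z) where Z=f(Y):
- P(X,Z=0) = P(X,Y=0) + P(X,Y=2)
- P(X,Z=1) = P(X,Y=1) + P(X,Y=3)

I(X;Z) = I(X;f(Y)) = 0.0062 dits

Verification: 0.0098 ≥ 0.0062 ✓

Information cannot be created by processing; the function f can only lose information about X.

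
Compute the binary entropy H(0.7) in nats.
0.6109 nats

The binary entropy function is:
H(p) = -p log(p) - (1-p) log(1-p)

H(0.7) = -0.7 × log_e(0.7) - 0.3 × log_e(0.3)
H(0.7) = 0.6109 nats

Note: Binary entropy is maximized at p=0.5 (H=1 bit) and minimized at p=0 or p=1 (H=0).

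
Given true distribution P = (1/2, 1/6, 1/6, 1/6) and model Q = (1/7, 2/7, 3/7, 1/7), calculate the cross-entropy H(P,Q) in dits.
0.7154 dits

Cross-entropy: H(P,Q) = -Σ p(x) log q(x)

Alternatively: H(P,Q) = H(P) + D_KL(P||Q)
H(P) = 0.5396 dits
D_KL(P||Q) = 0.1758 dits

H(P,Q) = 0.5396 + 0.1758 = 0.7154 dits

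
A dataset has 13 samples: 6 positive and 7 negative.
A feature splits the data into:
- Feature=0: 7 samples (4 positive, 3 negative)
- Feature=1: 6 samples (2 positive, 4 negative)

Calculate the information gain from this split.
0.0414 bits

Information Gain = H(Y) - H(Y|Feature)

Before split:
P(positive) = 6/13 = 0.4615
H(Y) = 0.9957 bits

After split:
Feature=0: H = 0.9852 bits (weight = 7/13)
Feature=1: H = 0.9183 bits (weight = 6/13)
H(Y|Feature) = (7/13)×0.9852 + (6/13)×0.9183 = 0.9543 bits

Information Gain = 0.9957 - 0.9543 = 0.0414 bits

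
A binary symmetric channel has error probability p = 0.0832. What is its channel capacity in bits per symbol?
0.5866 bits

For a binary symmetric channel (BSC) with error probability p:
Capacity C = 1 - H(p) bits per symbol

where H(p) = -p log₂(p) - (1-p) log₂(1-p) is the binary entropy function.

H(0.0832) = 0.4134 bits
C = 1 - 0.4134 = 0.5866 bits per symbol

This means we can reliably transmit up to 0.5866 bits of information per channel use.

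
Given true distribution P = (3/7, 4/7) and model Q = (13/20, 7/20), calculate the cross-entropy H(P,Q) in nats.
0.7845 nats

Cross-entropy: H(P,Q) = -Σ p(x) log q(x)

Alternatively: H(P,Q) = H(P) + D_KL(P||Q)
H(P) = 0.6829 nats
D_KL(P||Q) = 0.1016 nats

H(P,Q) = 0.6829 + 0.1016 = 0.7845 nats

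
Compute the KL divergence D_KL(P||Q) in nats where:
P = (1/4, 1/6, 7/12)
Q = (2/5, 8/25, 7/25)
0.2019 nats

KL divergence: D_KL(P||Q) = Σ p(x) log(p(x)/q(x))

Computing term by term:
  x=0: 1/4 × log_e[(1/4)/(2/5)] = 1/4 × -0.4700 = -0.1175
  x=1: 1/6 × log_e[(1/6)/(8/25)] = 1/6 × -0.6523 = -0.1087
  x=2: 7/12 × log_e[(7/12)/(7/25)] = 7/12 × 0.7340 = 0.4281

D_KL(P||Q) = 0.2019 nats

Note: KL divergence is always non-negative and equals 0 iff P = Q.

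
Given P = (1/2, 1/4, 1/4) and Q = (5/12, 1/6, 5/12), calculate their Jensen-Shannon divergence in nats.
0.0166 nats

Jensen-Shannon divergence is:
JSD(P||Q) = 0.5 × D_KL(P||M) + 0.5 × D_KL(Q||M)
where M = 0.5 × (P + Q) is the mixture distribution.

M = 0.5 × (1/2, 1/4, 1/4) + 0.5 × (5/12, 1/6, 5/12) = (11/24, 5/24, 1/3)

D_KL(P||M) = 0.0172 nats
D_KL(Q||M) = 0.0161 nats

JSD(P||Q) = 0.5 × 0.0172 + 0.5 × 0.0161 = 0.0166 nats

Unlike KL divergence, JSD is symmetric and bounded: 0 ≤ JSD ≤ log(2).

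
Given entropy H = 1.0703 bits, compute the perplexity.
2.0999

Perplexity is 2^H (or exp(H) for natural log).

H = 1.0703 bits
Perplexity = 2^1.0703 = 2.0999

Interpretation: The model's uncertainty is equivalent to choosing uniformly among 2.1 options.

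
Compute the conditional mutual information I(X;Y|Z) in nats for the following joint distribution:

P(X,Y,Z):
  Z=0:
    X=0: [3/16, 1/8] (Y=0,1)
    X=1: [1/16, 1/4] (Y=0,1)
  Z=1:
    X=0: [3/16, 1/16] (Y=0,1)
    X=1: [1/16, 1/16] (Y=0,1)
0.0654 nats

Conditional mutual information: I(X;Y|Z) = H(X|Z) + H(Y|Z) - H(X,Y|Z)

H(Z) = 0.6616
H(X,Z) = 1.3335 → H(X|Z) = 0.6719
H(Y,Z) = 1.3209 → H(Y|Z) = 0.6593
H(X,Y,Z) = 1.9274 → H(X,Y|Z) = 1.2658

I(X;Y|Z) = 0.6719 + 0.6593 - 1.2658 = 0.0654 nats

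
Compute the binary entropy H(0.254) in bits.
0.8176 bits

The binary entropy function is:
H(p) = -p log(p) - (1-p) log(1-p)

H(0.254) = -0.254 × log_2(0.254) - 0.746 × log_2(0.746)
H(0.254) = 0.8176 bits

Note: Binary entropy is maximized at p=0.5 (H=1 bit) and minimized at p=0 or p=1 (H=0).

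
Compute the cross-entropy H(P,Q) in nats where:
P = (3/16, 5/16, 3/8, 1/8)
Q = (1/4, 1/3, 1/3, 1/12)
1.3258 nats

Cross-entropy: H(P,Q) = -Σ p(x) log q(x)

Alternatively: H(P,Q) = H(P) + D_KL(P||Q)
H(P) = 1.3051 nats
D_KL(P||Q) = 0.0207 nats

H(P,Q) = 1.3051 + 0.0207 = 1.3258 nats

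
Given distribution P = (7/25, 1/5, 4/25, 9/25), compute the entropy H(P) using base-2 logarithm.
1.9322 bits

Shannon entropy is H(X) = -Σ p(x) log p(x).

For P = (7/25, 1/5, 4/25, 9/25):
H = -7/25 × log_2(7/25) -1/5 × log_2(1/5) -4/25 × log_2(4/25) -9/25 × log_2(9/25)
H = 1.9322 bits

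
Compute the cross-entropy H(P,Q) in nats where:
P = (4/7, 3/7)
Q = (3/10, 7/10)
0.8408 nats

Cross-entropy: H(P,Q) = -Σ p(x) log q(x)

Alternatively: H(P,Q) = H(P) + D_KL(P||Q)
H(P) = 0.6829 nats
D_KL(P||Q) = 0.1579 nats

H(P,Q) = 0.6829 + 0.1579 = 0.8408 nats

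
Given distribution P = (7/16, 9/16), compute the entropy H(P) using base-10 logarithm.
0.2976 dits

Shannon entropy is H(X) = -Σ p(x) log p(x).

For P = (7/16, 9/16):
H = -7/16 × log_10(7/16) -9/16 × log_10(9/16)
H = 0.2976 dits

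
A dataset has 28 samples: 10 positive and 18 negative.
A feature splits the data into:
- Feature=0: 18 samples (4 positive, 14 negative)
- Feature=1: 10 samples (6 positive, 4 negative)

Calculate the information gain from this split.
0.1022 bits

Information Gain = H(Y) - H(Y|Feature)

Before split:
P(positive) = 10/28 = 0.3571
H(Y) = 0.9403 bits

After split:
Feature=0: H = 0.7642 bits (weight = 18/28)
Feature=1: H = 0.9710 bits (weight = 10/28)
H(Y|Feature) = (18/28)×0.7642 + (10/28)×0.9710 = 0.8380 bits

Information Gain = 0.9403 - 0.8380 = 0.1022 bits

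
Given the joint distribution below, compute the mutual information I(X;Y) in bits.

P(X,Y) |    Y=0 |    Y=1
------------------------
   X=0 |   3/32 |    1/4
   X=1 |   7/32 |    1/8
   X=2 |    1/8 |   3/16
0.0696 bits

Mutual information: I(X;Y) = H(X) + H(Y) - H(X,Y)

Marginals:
P(X) = (11/32, 11/32, 5/16), H(X) = 1.5835 bits
P(Y) = (7/16, 9/16), H(Y) = 0.9887 bits

Joint entropy: H(X,Y) = 2.5026 bits

I(X;Y) = 1.5835 + 0.9887 - 2.5026 = 0.0696 bits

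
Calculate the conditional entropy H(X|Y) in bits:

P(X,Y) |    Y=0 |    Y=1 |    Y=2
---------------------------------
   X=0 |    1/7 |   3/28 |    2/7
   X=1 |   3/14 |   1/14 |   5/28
0.9664 bits

Using the chain rule: H(X|Y) = H(X,Y) - H(Y)

First, compute H(X,Y) = 2.4547 bits

Marginal P(Y) = (5/14, 5/28, 13/28)
H(Y) = 1.4883 bits

H(X|Y) = H(X,Y) - H(Y) = 2.4547 - 1.4883 = 0.9664 bits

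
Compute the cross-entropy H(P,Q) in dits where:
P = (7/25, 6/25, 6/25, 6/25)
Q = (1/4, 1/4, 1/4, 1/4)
0.6021 dits

Cross-entropy: H(P,Q) = -Σ p(x) log q(x)

Alternatively: H(P,Q) = H(P) + D_KL(P||Q)
H(P) = 0.6010 dits
D_KL(P||Q) = 0.0010 dits

H(P,Q) = 0.6010 + 0.0010 = 0.6021 dits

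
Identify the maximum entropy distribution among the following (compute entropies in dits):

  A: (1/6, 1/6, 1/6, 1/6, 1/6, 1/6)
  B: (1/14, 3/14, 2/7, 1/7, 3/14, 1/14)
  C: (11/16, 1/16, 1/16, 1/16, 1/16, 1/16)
A

For a discrete distribution over n outcomes, entropy is maximized by the uniform distribution.

Computing entropies:
H(A) = 0.7782 dits
H(B) = 0.7266 dits
H(C) = 0.4882 dits

The uniform distribution (where all probabilities equal 1/6) achieves the maximum entropy of log_10(6) = 0.7782 dits.

Distribution A has the highest entropy.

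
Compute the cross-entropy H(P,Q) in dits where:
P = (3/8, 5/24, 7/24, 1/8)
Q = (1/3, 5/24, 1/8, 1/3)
0.6439 dits

Cross-entropy: H(P,Q) = -Σ p(x) log q(x)

Alternatively: H(P,Q) = H(P) + D_KL(P||Q)
H(P) = 0.5706 dits
D_KL(P||Q) = 0.0733 dits

H(P,Q) = 0.5706 + 0.0733 = 0.6439 dits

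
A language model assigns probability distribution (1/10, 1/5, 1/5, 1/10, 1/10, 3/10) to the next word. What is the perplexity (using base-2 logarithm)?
5.4507

Perplexity is 2^H (or exp(H) for natural log).

First, H = -Σ p log p = 2.4464 bits
Perplexity = 2^2.4464 = 5.4507

Interpretation: The model's uncertainty is equivalent to choosing uniformly among 5.5 options.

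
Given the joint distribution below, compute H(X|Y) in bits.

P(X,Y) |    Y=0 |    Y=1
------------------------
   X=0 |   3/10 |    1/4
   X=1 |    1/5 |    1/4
0.9855 bits

Using the chain rule: H(X|Y) = H(X,Y) - H(Y)

First, compute H(X,Y) = 1.9855 bits

Marginal P(Y) = (1/2, 1/2)
H(Y) = 1.0000 bits

H(X|Y) = H(X,Y) - H(Y) = 1.9855 - 1.0000 = 0.9855 bits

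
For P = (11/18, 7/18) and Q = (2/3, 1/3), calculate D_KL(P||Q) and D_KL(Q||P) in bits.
D_KL(P||Q) = 0.0098, D_KL(Q||P) = 0.0096

KL divergence is not symmetric: D_KL(P||Q) ≠ D_KL(Q||P) in general.

D_KL(P||Q) = 0.0098 bits
D_KL(Q||P) = 0.0096 bits

No, they are not equal!

This asymmetry is why KL divergence is not a true distance metric.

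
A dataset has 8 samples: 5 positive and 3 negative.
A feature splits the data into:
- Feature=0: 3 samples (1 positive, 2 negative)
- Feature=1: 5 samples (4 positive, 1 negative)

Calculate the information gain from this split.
0.1589 bits

Information Gain = H(Y) - H(Y|Feature)

Before split:
P(positive) = 5/8 = 0.6250
H(Y) = 0.9544 bits

After split:
Feature=0: H = 0.9183 bits (weight = 3/8)
Feature=1: H = 0.7219 bits (weight = 5/8)
H(Y|Feature) = (3/8)×0.9183 + (5/8)×0.7219 = 0.7956 bits

Information Gain = 0.9544 - 0.7956 = 0.1589 bits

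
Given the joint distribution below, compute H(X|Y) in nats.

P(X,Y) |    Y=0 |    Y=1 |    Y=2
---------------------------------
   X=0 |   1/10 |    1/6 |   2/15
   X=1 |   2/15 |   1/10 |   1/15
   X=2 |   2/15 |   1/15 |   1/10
1.0612 nats

Using the chain rule: H(X|Y) = H(X,Y) - H(Y)

First, compute H(X,Y) = 2.1564 nats

Marginal P(Y) = (11/30, 1/3, 3/10)
H(Y) = 1.0953 nats

H(X|Y) = H(X,Y) - H(Y) = 2.1564 - 1.0953 = 1.0612 nats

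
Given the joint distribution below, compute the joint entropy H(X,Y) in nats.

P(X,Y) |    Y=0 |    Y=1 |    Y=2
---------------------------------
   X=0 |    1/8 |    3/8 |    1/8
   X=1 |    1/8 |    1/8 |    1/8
1.6675 nats

Joint entropy is H(X,Y) = -Σ_{x,y} p(x,y) log p(x,y).

Summing over all non-zero entries:
H(X,Y) = -[1/8·log_e(1/8) + 3/8·log_e(3/8) + 1/8·log_e(1/8) + 1/8·log_e(1/8) + 1/8·log_e(1/8) + 1/8·log_e(1/8)]
H(X,Y) = 1.6675 nats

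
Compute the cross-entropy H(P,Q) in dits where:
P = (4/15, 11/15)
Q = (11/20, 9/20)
0.3235 dits

Cross-entropy: H(P,Q) = -Σ p(x) log q(x)

Alternatively: H(P,Q) = H(P) + D_KL(P||Q)
H(P) = 0.2519 dits
D_KL(P||Q) = 0.0717 dits

H(P,Q) = 0.2519 + 0.0717 = 0.3235 dits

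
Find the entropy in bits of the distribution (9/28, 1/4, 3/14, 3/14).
1.9788 bits

Shannon entropy is H(X) = -Σ p(x) log p(x).

For P = (9/28, 1/4, 3/14, 3/14):
H = -9/28 × log_2(9/28) -1/4 × log_2(1/4) -3/14 × log_2(3/14) -3/14 × log_2(3/14)
H = 1.9788 bits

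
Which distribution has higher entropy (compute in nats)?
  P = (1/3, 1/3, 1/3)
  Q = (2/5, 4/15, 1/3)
P

Computing entropies in nats:
H(P) = 1.0986
H(Q) = 1.0852

Distribution P has higher entropy.

Intuition: The distribution closer to uniform (more spread out) has higher entropy.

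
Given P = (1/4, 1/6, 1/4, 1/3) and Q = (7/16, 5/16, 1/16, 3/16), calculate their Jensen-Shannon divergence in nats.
0.0647 nats

Jensen-Shannon divergence is:
JSD(P||Q) = 0.5 × D_KL(P||M) + 0.5 × D_KL(Q||M)
where M = 0.5 × (P + Q) is the mixture distribution.

M = 0.5 × (1/4, 1/6, 1/4, 1/3) + 0.5 × (7/16, 5/16, 1/16, 3/16) = (11/32, 0.239583, 5/32, 0.260417)

D_KL(P||M) = 0.0597 nats
D_KL(Q||M) = 0.0697 nats

JSD(P||Q) = 0.5 × 0.0597 + 0.5 × 0.0697 = 0.0647 nats

Unlike KL divergence, JSD is symmetric and bounded: 0 ≤ JSD ≤ log(2).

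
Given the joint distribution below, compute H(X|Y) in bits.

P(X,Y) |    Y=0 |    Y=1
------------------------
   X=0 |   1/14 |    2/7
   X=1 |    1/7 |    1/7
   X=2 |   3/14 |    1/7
1.4825 bits

Using the chain rule: H(X|Y) = H(X,Y) - H(Y)

First, compute H(X,Y) = 2.4677 bits

Marginal P(Y) = (3/7, 4/7)
H(Y) = 0.9852 bits

H(X|Y) = H(X,Y) - H(Y) = 2.4677 - 0.9852 = 1.4825 bits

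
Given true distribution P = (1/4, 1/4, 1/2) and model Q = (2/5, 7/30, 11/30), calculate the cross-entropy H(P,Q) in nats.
1.0945 nats

Cross-entropy: H(P,Q) = -Σ p(x) log q(x)

Alternatively: H(P,Q) = H(P) + D_KL(P||Q)
H(P) = 1.0397 nats
D_KL(P||Q) = 0.0548 nats

H(P,Q) = 1.0397 + 0.0548 = 1.0945 nats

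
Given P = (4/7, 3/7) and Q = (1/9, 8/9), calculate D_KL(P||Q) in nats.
0.6231 nats

KL divergence: D_KL(P||Q) = Σ p(x) log(p(x)/q(x))

Computing term by term:
  x=0: 4/7 × log_e[(4/7)/(1/9)] = 4/7 × 1.6376 = 0.9358
  x=1: 3/7 × log_e[(3/7)/(8/9)] = 3/7 × -0.7295 = -0.3126

D_KL(P||Q) = 0.6231 nats

Note: KL divergence is always non-negative and equals 0 iff P = Q.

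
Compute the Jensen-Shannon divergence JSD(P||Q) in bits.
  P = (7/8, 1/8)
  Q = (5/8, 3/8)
0.0623 bits

Jensen-Shannon divergence is:
JSD(P||Q) = 0.5 × D_KL(P||M) + 0.5 × D_KL(Q||M)
where M = 0.5 × (P + Q) is the mixture distribution.

M = 0.5 × (7/8, 1/8) + 0.5 × (5/8, 3/8) = (3/4, 1/4)

D_KL(P||M) = 0.0696 bits
D_KL(Q||M) = 0.0550 bits

JSD(P||Q) = 0.5 × 0.0696 + 0.5 × 0.0550 = 0.0623 bits

Unlike KL divergence, JSD is symmetric and bounded: 0 ≤ JSD ≤ log(2).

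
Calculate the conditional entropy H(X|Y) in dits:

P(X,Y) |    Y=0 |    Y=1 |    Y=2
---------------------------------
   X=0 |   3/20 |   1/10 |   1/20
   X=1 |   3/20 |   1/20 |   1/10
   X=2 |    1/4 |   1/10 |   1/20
0.4597 dits

Using the chain rule: H(X|Y) = H(X,Y) - H(Y)

First, compute H(X,Y) = 0.8928 dits

Marginal P(Y) = (11/20, 1/4, 1/5)
H(Y) = 0.4331 dits

H(X|Y) = H(X,Y) - H(Y) = 0.8928 - 0.4331 = 0.4597 dits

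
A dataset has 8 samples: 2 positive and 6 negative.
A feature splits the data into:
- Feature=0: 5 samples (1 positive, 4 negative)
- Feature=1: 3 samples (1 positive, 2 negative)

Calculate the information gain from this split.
0.0157 bits

Information Gain = H(Y) - H(Y|Feature)

Before split:
P(positive) = 2/8 = 0.2500
H(Y) = 0.8113 bits

After split:
Feature=0: H = 0.7219 bits (weight = 5/8)
Feature=1: H = 0.9183 bits (weight = 3/8)
H(Y|Feature) = (5/8)×0.7219 + (3/8)×0.9183 = 0.7956 bits

Information Gain = 0.8113 - 0.7956 = 0.0157 bits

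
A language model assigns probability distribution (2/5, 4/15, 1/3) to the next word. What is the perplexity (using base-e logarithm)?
2.9600

Perplexity is e^H (or exp(H) for natural log).

First, H = -Σ p log p = 1.0852 nats
Perplexity = e^1.0852 = 2.9600

Interpretation: The model's uncertainty is equivalent to choosing uniformly among 3.0 options.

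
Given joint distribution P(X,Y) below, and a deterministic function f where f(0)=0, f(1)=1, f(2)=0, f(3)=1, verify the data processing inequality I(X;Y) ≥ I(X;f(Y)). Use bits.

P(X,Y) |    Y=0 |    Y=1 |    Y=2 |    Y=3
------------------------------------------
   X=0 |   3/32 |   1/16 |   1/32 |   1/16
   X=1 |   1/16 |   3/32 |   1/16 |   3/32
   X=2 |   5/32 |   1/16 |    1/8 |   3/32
I(X;Y) = 0.0495, I(X;f(Y)) = 0.0324, inequality holds: 0.0495 ≥ 0.0324

Data Processing Inequality: For any Markov chain X → Y → Z, we have I(X;Y) ≥ I(X;Z).

Here Z = f(Y) is a deterministic function of Y, forming X → Y → Z.

Original I(X;Y) = 0.0495 bits

After applying f:
P(X,Z) where Z=f(Y):
- P(X,Z=0) = P(X,Y=0) + P(X,Y=2)
- P(X,Z=1) = P(X,Y=1) + P(X,Y=3)

I(X;Z) = I(X;f(Y)) = 0.0324 bits

Verification: 0.0495 ≥ 0.0324 ✓

Information cannot be created by processing; the function f can only lose information about X.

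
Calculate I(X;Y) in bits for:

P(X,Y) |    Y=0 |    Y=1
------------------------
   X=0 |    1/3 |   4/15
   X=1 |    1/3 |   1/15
0.0636 bits

Mutual information: I(X;Y) = H(X) + H(Y) - H(X,Y)

Marginals:
P(X) = (3/5, 2/5), H(X) = 0.9710 bits
P(Y) = (2/3, 1/3), H(Y) = 0.9183 bits

Joint entropy: H(X,Y) = 1.8256 bits

I(X;Y) = 0.9710 + 0.9183 - 1.8256 = 0.0636 bits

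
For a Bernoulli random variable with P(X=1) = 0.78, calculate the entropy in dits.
0.2288 dits

The binary entropy function is:
H(p) = -p log(p) - (1-p) log(1-p)

H(0.78) = -0.78 × log_10(0.78) - 0.22 × log_10(0.22)
H(0.78) = 0.2288 dits

Note: Binary entropy is maximized at p=0.5 (H=1 bit) and minimized at p=0 or p=1 (H=0).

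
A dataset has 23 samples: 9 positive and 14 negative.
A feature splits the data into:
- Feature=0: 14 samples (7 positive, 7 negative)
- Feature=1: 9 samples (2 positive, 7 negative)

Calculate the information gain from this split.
0.0579 bits

Information Gain = H(Y) - H(Y|Feature)

Before split:
P(positive) = 9/23 = 0.3913
H(Y) = 0.9656 bits

After split:
Feature=0: H = 1.0000 bits (weight = 14/23)
Feature=1: H = 0.7642 bits (weight = 9/23)
H(Y|Feature) = (14/23)×1.0000 + (9/23)×0.7642 = 0.9077 bits

Information Gain = 0.9656 - 0.9077 = 0.0579 bits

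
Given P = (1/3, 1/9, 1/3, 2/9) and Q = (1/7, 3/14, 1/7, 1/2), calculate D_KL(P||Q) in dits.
0.1354 dits

KL divergence: D_KL(P||Q) = Σ p(x) log(p(x)/q(x))

Computing term by term:
  x=0: 1/3 × log_10[(1/3)/(1/7)] = 1/3 × 0.3680 = 0.1227
  x=1: 1/9 × log_10[(1/9)/(3/14)] = 1/9 × -0.2852 = -0.0317
  x=2: 1/3 × log_10[(1/3)/(1/7)] = 1/3 × 0.3680 = 0.1227
  x=3: 2/9 × log_10[(2/9)/(1/2)] = 2/9 × -0.3522 = -0.0783

D_KL(P||Q) = 0.1354 dits

Note: KL divergence is always non-negative and equals 0 iff P = Q.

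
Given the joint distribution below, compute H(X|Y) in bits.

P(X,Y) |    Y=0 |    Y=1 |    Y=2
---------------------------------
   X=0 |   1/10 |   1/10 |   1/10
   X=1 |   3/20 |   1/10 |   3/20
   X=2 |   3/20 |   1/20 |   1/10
1.5498 bits

Using the chain rule: H(X|Y) = H(X,Y) - H(Y)

First, compute H(X,Y) = 3.1087 bits

Marginal P(Y) = (2/5, 1/4, 7/20)
H(Y) = 1.5589 bits

H(X|Y) = H(X,Y) - H(Y) = 3.1087 - 1.5589 = 1.5498 bits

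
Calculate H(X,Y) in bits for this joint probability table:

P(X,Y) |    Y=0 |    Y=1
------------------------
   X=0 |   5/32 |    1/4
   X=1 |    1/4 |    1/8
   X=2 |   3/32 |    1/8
2.4886 bits

Joint entropy is H(X,Y) = -Σ_{x,y} p(x,y) log p(x,y).

Summing over all non-zero entries:
H(X,Y) = -[5/32·log_2(5/32) + 1/4·log_2(1/4) + 1/4·log_2(1/4) + 1/8·log_2(1/8) + 3/32·log_2(3/32) + 1/8·log_2(1/8)]
H(X,Y) = 2.4886 bits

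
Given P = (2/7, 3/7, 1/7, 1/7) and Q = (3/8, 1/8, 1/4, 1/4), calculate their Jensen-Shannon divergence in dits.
0.0269 dits

Jensen-Shannon divergence is:
JSD(P||Q) = 0.5 × D_KL(P||M) + 0.5 × D_KL(Q||M)
where M = 0.5 × (P + Q) is the mixture distribution.

M = 0.5 × (2/7, 3/7, 1/7, 1/7) + 0.5 × (3/8, 1/8, 1/4, 1/4) = (0.330357, 0.276786, 0.196429, 0.196429)

D_KL(P||M) = 0.0238 dits
D_KL(Q||M) = 0.0299 dits

JSD(P||Q) = 0.5 × 0.0238 + 0.5 × 0.0299 = 0.0269 dits

Unlike KL divergence, JSD is symmetric and bounded: 0 ≤ JSD ≤ log(2).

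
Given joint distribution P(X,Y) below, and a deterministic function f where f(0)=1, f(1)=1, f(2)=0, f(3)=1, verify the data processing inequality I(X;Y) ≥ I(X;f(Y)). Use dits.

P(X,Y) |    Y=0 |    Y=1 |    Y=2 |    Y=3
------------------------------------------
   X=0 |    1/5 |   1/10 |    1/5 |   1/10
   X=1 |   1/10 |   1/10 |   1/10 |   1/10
I(X;Y) = 0.0060, I(X;f(Y)) = 0.0017, inequality holds: 0.0060 ≥ 0.0017

Data Processing Inequality: For any Markov chain X → Y → Z, we have I(X;Y) ≥ I(X;Z).

Here Z = f(Y) is a deterministic function of Y, forming X → Y → Z.

Original I(X;Y) = 0.0060 dits

After applying f:
P(X,Z) where Z=f(Y):
- P(X,Z=0) = P(X,Y=2)
- P(X,Z=1) = P(X,Y=0) + P(X,Y=1) + P(X,Y=3)

I(X;Z) = I(X;f(Y)) = 0.0017 dits

Verification: 0.0060 ≥ 0.0017 ✓

Information cannot be created by processing; the function f can only lose information about X.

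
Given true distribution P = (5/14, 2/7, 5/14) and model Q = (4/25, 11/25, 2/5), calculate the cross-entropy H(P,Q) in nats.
1.2163 nats

Cross-entropy: H(P,Q) = -Σ p(x) log q(x)

Alternatively: H(P,Q) = H(P) + D_KL(P||Q)
H(P) = 1.0934 nats
D_KL(P||Q) = 0.1229 nats

H(P,Q) = 1.0934 + 0.1229 = 1.2163 nats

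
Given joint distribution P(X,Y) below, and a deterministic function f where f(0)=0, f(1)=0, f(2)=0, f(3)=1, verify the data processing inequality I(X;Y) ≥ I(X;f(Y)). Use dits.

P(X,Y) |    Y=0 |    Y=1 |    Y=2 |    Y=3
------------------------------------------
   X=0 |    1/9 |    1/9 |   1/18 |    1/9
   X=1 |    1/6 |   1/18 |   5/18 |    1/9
I(X;Y) = 0.0308, I(X;f(Y)) = 0.0032, inequality holds: 0.0308 ≥ 0.0032

Data Processing Inequality: For any Markov chain X → Y → Z, we have I(X;Y) ≥ I(X;Z).

Here Z = f(Y) is a deterministic function of Y, forming X → Y → Z.

Original I(X;Y) = 0.0308 dits

After applying f:
P(X,Z) where Z=f(Y):
- P(X,Z=0) = P(X,Y=0) + P(X,Y=1) + P(X,Y=2)
- P(X,Z=1) = P(X,Y=3)

I(X;Z) = I(X;f(Y)) = 0.0032 dits

Verification: 0.0308 ≥ 0.0032 ✓

Information cannot be created by processing; the function f can only lose information about X.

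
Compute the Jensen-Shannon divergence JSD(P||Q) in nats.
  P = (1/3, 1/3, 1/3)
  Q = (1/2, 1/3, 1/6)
0.0225 nats

Jensen-Shannon divergence is:
JSD(P||Q) = 0.5 × D_KL(P||M) + 0.5 × D_KL(Q||M)
where M = 0.5 × (P + Q) is the mixture distribution.

M = 0.5 × (1/3, 1/3, 1/3) + 0.5 × (1/2, 1/3, 1/6) = (5/12, 1/3, 1/4)

D_KL(P||M) = 0.0215 nats
D_KL(Q||M) = 0.0236 nats

JSD(P||Q) = 0.5 × 0.0215 + 0.5 × 0.0236 = 0.0225 nats

Unlike KL divergence, JSD is symmetric and bounded: 0 ≤ JSD ≤ log(2).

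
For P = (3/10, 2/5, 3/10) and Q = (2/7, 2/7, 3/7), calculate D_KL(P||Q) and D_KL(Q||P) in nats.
D_KL(P||Q) = 0.0422, D_KL(Q||P) = 0.0428

KL divergence is not symmetric: D_KL(P||Q) ≠ D_KL(Q||P) in general.

D_KL(P||Q) = 0.0422 nats
D_KL(Q||P) = 0.0428 nats

No, they are not equal!

This asymmetry is why KL divergence is not a true distance metric.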